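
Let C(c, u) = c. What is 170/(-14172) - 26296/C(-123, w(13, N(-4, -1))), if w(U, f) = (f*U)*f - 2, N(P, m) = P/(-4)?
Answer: 62107667/290526 ≈ 213.78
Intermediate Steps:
N(P, m) = -P/4 (N(P, m) = P*(-¼) = -P/4)
w(U, f) = -2 + U*f² (w(U, f) = (U*f)*f - 2 = U*f² - 2 = -2 + U*f²)
170/(-14172) - 26296/C(-123, w(13, N(-4, -1))) = 170/(-14172) - 26296/(-123) = 170*(-1/14172) - 26296*(-1/123) = -85/7086 + 26296/123 = 62107667/290526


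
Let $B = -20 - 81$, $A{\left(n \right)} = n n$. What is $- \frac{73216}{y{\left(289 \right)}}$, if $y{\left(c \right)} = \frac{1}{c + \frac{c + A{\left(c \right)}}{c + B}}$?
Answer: $- \frac{2528551168}{47} \approx -5.3799 \cdot 10^{7}$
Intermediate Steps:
$A{\left(n \right)} = n^{2}$
$B = -101$ ($B = -20 - 81 = -101$)
$y{\left(c \right)} = \frac{1}{c + \frac{c + c^{2}}{-101 + c}}$ ($y{\left(c \right)} = \frac{1}{c + \frac{c + c^{2}}{c - 101}} = \frac{1}{c + \frac{c + c^{2}}{-101 + c}}$)
$- \frac{73216}{y{\left(289 \right)}} = - \frac{73216}{\frac{1}{2} \cdot \frac{1}{289} \frac{1}{-50 + 289} \left(-101 + 289\right)} = - \frac{73216}{\frac{1}{2} \cdot \frac{1}{289} \cdot \frac{1}{239} \cdot 188} = - \frac{73216}{\frac{94}{69071}} = \left(-73216\right) \frac{69071}{94} = - \frac{2528551168}{47}$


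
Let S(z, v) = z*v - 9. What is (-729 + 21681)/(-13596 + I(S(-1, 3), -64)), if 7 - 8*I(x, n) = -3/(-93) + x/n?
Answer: -27712512/17981855 ≈ -1.5411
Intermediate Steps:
S(z, v) = -9 + v*z (S(z, v) = v*z - 9 = -9 + v*z)
I(x, n) = 27/31 - x/(8*n) (I(x, n) = 7/8 - (-3/(-93) + x/n)/8 = 7/8 - (-3*(-1/93) + x/n)/8 = 7/8 - (1/31 + x/n)/8 = 7/8 + (-1/248 - x/(8*n)) = 27/31 - x/(8*n))
(-729 + 21681)/(-13596 + I(S(-1, 3), -64)) = (-729 + 21681)/(-13596 + (27/31 - 1/8*(-9 + 3*(-1))/(-64))) = 20952/(-13596 + (27/31 - 1/8*(-9 - 3)*(-1/64))) = 20952/(-13596 + (27/31 - 1/8*(-12)*(-1/64))) = 20952/(-13596 + (27/31 - 3/128)) = 20952/(-13596 + 3363/3968) = 20952/(-53945565/3968) = 20952*(-3968/53945565) = -27712512/17981855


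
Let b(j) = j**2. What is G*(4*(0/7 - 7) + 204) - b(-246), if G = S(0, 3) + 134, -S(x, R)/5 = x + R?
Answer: -39572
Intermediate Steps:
S(x, R) = -5*R - 5*x (S(x, R) = -5*(x + R) = -5*(R + x) = -5*R - 5*x)
G = 119 (G = (-5*3 - 5*0) + 134 = (-15 + 0) + 134 = -15 + 134 = 119)
G*(4*(0/7 - 7) + 204) - b(-246) = 119*(4*(0/7 - 7) + 204) - 1*(-246)**2 = 119*(4*(0*(1/7) - 7) + 204) - 1*60516 = 119*(4*(0 - 7) + 204) - 60516 = 119*(4*(-7) + 204) - 60516 = 119*(-28 + 204) - 60516 = 119*176 - 60516 = 20944 - 60516 = -39572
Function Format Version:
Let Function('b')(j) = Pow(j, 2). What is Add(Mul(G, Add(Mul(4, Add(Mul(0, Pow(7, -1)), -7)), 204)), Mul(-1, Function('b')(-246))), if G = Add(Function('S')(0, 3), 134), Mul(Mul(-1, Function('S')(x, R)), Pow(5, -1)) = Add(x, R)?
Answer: -39572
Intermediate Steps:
Function('S')(x, R) = Add(Mul(-5, R), Mul(-5, x)) (Function('S')(x, R) = Mul(-5, Add(x, R)) = Mul(-5, Add(R, x)) = Add(Mul(-5, R), Mul(-5, x)))
G = 119 (G = Add(Add(Mul(-5, 3), Mul(-5, 0)), 134) = Add(Add(-15, 0), 134) = Add(-15, 134) = 119)
Add(Mul(G, Add(Mul(4, Add(Mul(0, Pow(7, -1)), -7)), 204)), Mul(-1, Function('b')(-246))) = Add(Mul(119, Add(Mul(4, Add(Mul(0, Pow(7, -1)), -7)), 204)), Mul(-1, Pow(-246, 2))) = Add(Mul(119, Add(Mul(4, Add(Mul(0, Rational(1, 7)), -7)), 204)), Mul(-1, 60516)) = Add(Mul(119, Add(Mul(4, Add(0, -7)), 204)), -60516) = Add(Mul(119, Add(Mul(4, -7), 204)), -60516) = Add(Mul(119, Add(-28, 204)), -60516) = Add(Mul(119, 176), -60516) = Add(20944, -60516) = -39572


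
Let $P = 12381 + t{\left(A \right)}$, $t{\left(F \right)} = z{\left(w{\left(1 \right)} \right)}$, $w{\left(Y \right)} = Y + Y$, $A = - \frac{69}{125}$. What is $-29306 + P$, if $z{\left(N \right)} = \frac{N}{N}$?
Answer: $-16924$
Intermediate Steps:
$A = - \frac{69}{125}$ ($A = \left(-69\right) \frac{1}{125} = - \frac{69}{125} \approx -0.552$)
$w{\left(Y \right)} = 2 Y$
$z{\left(N \right)} = 1$
$t{\left(F \right)} = 1$
$P = 12382$ ($P = 12381 + 1 = 12382$)
$-29306 + P = -29306 + 12382 = -16924$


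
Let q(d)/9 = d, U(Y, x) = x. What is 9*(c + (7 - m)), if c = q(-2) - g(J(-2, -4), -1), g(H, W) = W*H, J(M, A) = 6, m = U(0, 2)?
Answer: -63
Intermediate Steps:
m = 2
q(d) = 9*d
g(H, W) = H*W
c = -12 (c = 9*(-2) - 6*(-1) = -18 - 1*(-6) = -18 + 6 = -12)
9*(c + (7 - m)) = 9*(-12 + (7 - 1*2)) = 9*(-12 + (7 - 2)) = 9*(-12 + 5) = 9*(-7) = -63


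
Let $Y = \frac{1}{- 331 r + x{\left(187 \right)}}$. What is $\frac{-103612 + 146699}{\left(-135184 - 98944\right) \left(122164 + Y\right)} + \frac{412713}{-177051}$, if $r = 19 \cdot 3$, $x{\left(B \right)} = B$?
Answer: $- \frac{1312540216361802757}{563070239288772274} \approx -2.331$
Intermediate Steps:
$r = 57$
$Y = - \frac{1}{18680}$ ($Y = \frac{1}{\left(-331\right) 57 + 187} = \frac{1}{-18867 + 187} = \frac{1}{-18680} = - \frac{1}{18680} \approx -5.3533 \cdot 10^{-5}$)
$\frac{-103612 + 146699}{\left(-135184 - 98944\right) \left(122164 + Y\right)} + \frac{412713}{-177051} = \frac{-103612 + 146699}{\left(-135184 - 98944\right) \left(122164 - \frac{1}{18680}\right)} + \frac{412713}{-177051} = \frac{43087}{\left(-234128\right) \frac{2282023519}{18680}} + 412713 \left(- \frac{1}{177051}\right) = \frac{43087}{- \frac{66785700307054}{2335}} - \frac{19653}{8431} = 43087 \left(- \frac{2335}{66785700307054}\right) - \frac{19653}{8431} = - \frac{100608145}{66785700307054} - \frac{19653}{8431} = - \frac{1312540216361802757}{563070239288772274}$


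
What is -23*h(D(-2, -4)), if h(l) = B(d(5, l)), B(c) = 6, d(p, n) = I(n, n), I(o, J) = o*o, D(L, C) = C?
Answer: -138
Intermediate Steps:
I(o, J) = o**2
d(p, n) = n**2
h(l) = 6
-23*h(D(-2, -4)) = -23*6 = -138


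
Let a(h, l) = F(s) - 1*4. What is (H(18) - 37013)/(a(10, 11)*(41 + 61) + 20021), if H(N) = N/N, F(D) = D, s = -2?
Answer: -37012/19409 ≈ -1.9069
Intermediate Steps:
H(N) = 1
a(h, l) = -6 (a(h, l) = -2 - 1*4 = -2 - 4 = -6)
(H(18) - 37013)/(a(10, 11)*(41 + 61) + 20021) = (1 - 37013)/(-6*(41 + 61) + 20021) = -37012/(-6*102 + 20021) = -37012/(-612 + 20021) = -37012/19409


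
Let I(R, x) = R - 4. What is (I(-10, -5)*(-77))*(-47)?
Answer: -50666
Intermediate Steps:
I(R, x) = -4 + R
(I(-10, -5)*(-77))*(-47) = ((-4 - 10)*(-77))*(-47) = -14*(-77)*(-47) = 1078*(-47) = -50666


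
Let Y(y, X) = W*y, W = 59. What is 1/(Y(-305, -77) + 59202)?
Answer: 1/41207 ≈ 2.4268e-5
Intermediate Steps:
Y(y, X) = 59*y
1/(Y(-305, -77) + 59202) = 1/(59*(-305) + 59202) = 1/(-17995 + 59202) = 1/41207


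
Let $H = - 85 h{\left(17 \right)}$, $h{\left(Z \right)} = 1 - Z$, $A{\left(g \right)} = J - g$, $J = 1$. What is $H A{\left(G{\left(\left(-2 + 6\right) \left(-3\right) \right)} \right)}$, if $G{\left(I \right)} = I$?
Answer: $17680$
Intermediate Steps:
$A{\left(g \right)} = 1 - g$
$H = 1360$ ($H = - 85 \left(1 - 17\right) = \left(-85\right) \left(-16\right) = 1360$)
$H A{\left(G{\left(\left(-2 + 6\right) \left(-3\right) \right)} \right)} = 1360 \left(1 - \left(-2 + 6\right) \left(-3\right)\right) = 1360 \left(1 - 4 \left(-3\right)\right) = 1360 \left(1 - -12\right) = 1360 \left(1 + 12\right) = 1360 \cdot 13 = 17680$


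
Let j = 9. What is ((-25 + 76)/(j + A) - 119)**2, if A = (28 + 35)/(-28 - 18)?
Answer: 172685881/13689 ≈ 12615.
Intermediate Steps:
A = -63/46 (A = 63/(-46) = 63*(-1/46) = -63/46 ≈ -1.3696)
((-25 + 76)/(j + A) - 119)**2 = ((-25 + 76)/(9 - 63/46) - 119)**2 = (51/(351/46) - 119)**2 = (51*(46/351) - 119)**2 = (782/117 - 119)**2 = (-13141/117)**2 = 172685881/13689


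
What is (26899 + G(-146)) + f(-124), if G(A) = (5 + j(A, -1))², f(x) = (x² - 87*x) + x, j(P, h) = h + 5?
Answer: 53020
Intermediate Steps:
j(P, h) = 5 + h
f(x) = x² - 86*x
G(A) = 81 (G(A) = (5 + (5 - 1))² = (5 + 4)² = 9² = 81)
(26899 + G(-146)) + f(-124) = (26899 + 81) - 124*(-86 - 124) = 26980 - 124*(-210) = 26980 + 26040 = 53020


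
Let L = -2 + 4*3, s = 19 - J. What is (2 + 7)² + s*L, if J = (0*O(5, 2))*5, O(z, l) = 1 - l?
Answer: 271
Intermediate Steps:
J = 0 (J = (0*(1 - 1*2))*5 = (0*(1 - 2))*5 = (0*(-1))*5 = 0*5 = 0)
s = 19 (s = 19 - 1*0 = 19 + 0 = 19)
L = 10 (L = -2 + 12 = 10)
(2 + 7)² + s*L = (2 + 7)² + 19*10 = 9² + 190 = 81 + 190 = 271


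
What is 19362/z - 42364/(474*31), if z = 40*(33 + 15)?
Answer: 16930529/2351040 ≈ 7.2013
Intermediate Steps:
z = 1920 (z = 40*48 = 1920)
19362/z - 42364/(474*31) = 19362/1920 - 42364/(474*31) = 19362*(1/1920) - 42364/14694 = 3227/320 - 42364*1/14694 = 3227/320 - 21182/7347 = 16930529/2351040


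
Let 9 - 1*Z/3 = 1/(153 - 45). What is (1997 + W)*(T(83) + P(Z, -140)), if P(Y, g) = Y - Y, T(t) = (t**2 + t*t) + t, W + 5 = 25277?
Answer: 377975609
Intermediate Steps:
W = 25272 (W = -5 + 25277 = 25272)
T(t) = t + 2*t**2 (T(t) = (t**2 + t**2) + t = 2*t**2 + t = t + 2*t**2)
Z = 971/36 (Z = 27 - 3/(153 - 45) = 27 - 3/108 = 27 - 3*1/108 = 27 - 1/36 = 971/36 ≈ 26.972)
P(Y, g) = 0
(1997 + W)*(T(83) + P(Z, -140)) = (1997 + 25272)*(83*(1 + 2*83) + 0) = 27269*(83*(1 + 166) + 0) = 27269*(83*167 + 0) = 27269*(13861 + 0) = 27269*13861 = 377975609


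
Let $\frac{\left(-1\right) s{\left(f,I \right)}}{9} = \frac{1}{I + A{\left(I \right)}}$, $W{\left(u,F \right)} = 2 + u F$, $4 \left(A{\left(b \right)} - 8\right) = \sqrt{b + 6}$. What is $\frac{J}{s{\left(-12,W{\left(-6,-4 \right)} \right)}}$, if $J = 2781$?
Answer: $-10506 - 309 \sqrt{2} \approx -10943.0$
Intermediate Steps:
$A{\left(b \right)} = 8 + \frac{\sqrt{6 + b}}{4}$ ($A{\left(b \right)} = 8 + \frac{\sqrt{b + 6}}{4} = 8 + \frac{\sqrt{6 + b}}{4}$)
$W{\left(u,F \right)} = 2 + F u$
$s{\left(f,I \right)} = - \frac{9}{8 + I + \frac{\sqrt{6 + I}}{4}}$ ($s{\left(f,I \right)} = - \frac{9}{I + \left(8 + \frac{\sqrt{6 + I}}{4}\right)} = - \frac{9}{8 + I + \frac{\sqrt{6 + I}}{4}}$)
$\frac{J}{s{\left(-12,W{\left(-6,-4 \right)} \right)}} = \frac{2781}{\left(-36\right) \frac{1}{32 + \sqrt{6 + \left(2 - -24\right)} + 4 \left(2 - -24\right)}} = \frac{2781}{\left(-36\right) \frac{1}{32 + \sqrt{6 + \left(2 + 24\right)} + 4 \left(2 + 24\right)}} = \frac{2781}{\left(-36\right) \frac{1}{32 + \sqrt{6 + 26} + 4 \cdot 26}} = \frac{2781}{\left(-36\right) \frac{1}{32 + \sqrt{32} + 104}} = \frac{2781}{\left(-36\right) \frac{1}{32 + 4 \sqrt{2} + 104}} = \frac{2781}{\left(-36\right) \frac{1}{136 + 4 \sqrt{2}}} = 2781 \left(- \frac{34}{9} - \frac{\sqrt{2}}{9}\right) = -10506 - 309 \sqrt{2}$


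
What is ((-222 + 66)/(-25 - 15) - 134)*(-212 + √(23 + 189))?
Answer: 137906/5 - 1301*√53/5 ≈ 25687.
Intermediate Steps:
((-222 + 66)/(-25 - 15) - 134)*(-212 + √(23 + 189)) = (-156/(-40) - 134)*(-212 + √212) = (-156*(-1/40) - 134)*(-212 + 2*√53) = (39/10 - 134)*(-212 + 2*√53) = -1301*(-212 + 2*√53)/10 = 137906/5 - 1301*√53/5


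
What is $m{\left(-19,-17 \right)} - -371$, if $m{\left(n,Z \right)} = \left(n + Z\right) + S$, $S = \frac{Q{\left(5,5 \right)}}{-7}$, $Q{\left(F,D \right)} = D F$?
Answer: $\frac{2320}{7} \approx 331.43$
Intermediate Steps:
$S = - \frac{25}{7}$ ($S = \frac{5 \cdot 5}{-7} = 25 \left(- \frac{1}{7}\right) = - \frac{25}{7} \approx -3.5714$)
$m{\left(n,Z \right)} = - \frac{25}{7} + Z + n$ ($m{\left(n,Z \right)} = \left(n + Z\right) - \frac{25}{7} = \left(Z + n\right) - \frac{25}{7} = - \frac{25}{7} + Z + n$)
$m{\left(-19,-17 \right)} - -371 = \left(- \frac{25}{7} - 17 - 19\right) - -371 = - \frac{277}{7} + 371 = \frac{2320}{7}$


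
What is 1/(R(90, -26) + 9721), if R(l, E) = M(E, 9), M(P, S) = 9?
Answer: 1/9730 ≈ 0.00010277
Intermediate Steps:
R(l, E) = 9
1/(R(90, -26) + 9721) = 1/(9 + 9721) = 1/9730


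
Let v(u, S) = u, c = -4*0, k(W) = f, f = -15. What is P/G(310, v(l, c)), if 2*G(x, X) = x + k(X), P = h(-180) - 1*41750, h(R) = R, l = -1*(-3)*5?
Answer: -16772/59 ≈ -284.27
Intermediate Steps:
k(W) = -15
l = 15 (l = 3*5 = 15)
c = 0
P = -41930 (P = -180 - 1*41750 = -180 - 41750 = -41930)
G(x, X) = -15/2 + x/2 (G(x, X) = (x - 15)/2 = (-15 + x)/2 = -15/2 + x/2)
P/G(310, v(l, c)) = -41930/(-15/2 + (½)*310) = -41930/(-15/2 + 155) = -41930/295/2 = -41930*2/295 = -16772/59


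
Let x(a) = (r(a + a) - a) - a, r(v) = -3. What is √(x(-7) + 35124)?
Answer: √35135 ≈ 187.44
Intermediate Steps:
x(a) = -3 - 2*a (x(a) = (-3 - a) - a = -3 - 2*a)
√(x(-7) + 35124) = √((-3 - 2*(-7)) + 35124) = √((-3 + 14) + 35124) = √(11 + 35124) = √35135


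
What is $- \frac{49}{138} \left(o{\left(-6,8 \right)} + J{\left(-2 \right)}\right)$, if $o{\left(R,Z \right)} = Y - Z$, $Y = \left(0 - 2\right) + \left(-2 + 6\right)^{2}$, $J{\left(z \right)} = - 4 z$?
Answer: $- \frac{343}{69} \approx -4.971$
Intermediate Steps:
$Y = 14$ ($Y = -2 + 4^{2} = -2 + 16 = 14$)
$o{\left(R,Z \right)} = 14 - Z$
$- \frac{49}{138} \left(o{\left(-6,8 \right)} + J{\left(-2 \right)}\right) = - \frac{49}{138} \left(\left(14 - 8\right) - -8\right) = \left(-49\right) \frac{1}{138} \left(\left(14 - 8\right) + 8\right) = - \frac{49 \left(6 + 8\right)}{138} = \left(- \frac{49}{138}\right) 14 = - \frac{343}{69}$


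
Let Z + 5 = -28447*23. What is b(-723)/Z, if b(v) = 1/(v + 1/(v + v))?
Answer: 723/342014593637 ≈ 2.1139e-9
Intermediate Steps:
b(v) = 1/(v + 1/(2*v))
Z = -654286 (Z = -5 - 28447*23 = -5 - 654281 = -654286)
b(-723)/Z = (2*(-723)/(1 + 2*(-723)²))/(-654286) = (2*(-723)/(1 + 2*522729))*(-1/654286) = (2*(-723)/(1 + 1045458))*(-1/654286) = (2*(-723)/1045459)*(-1/654286) = (2*(-723)*(1/1045459))*(-1/654286) = -1446/1045459*(-1/654286) = 723/342014593637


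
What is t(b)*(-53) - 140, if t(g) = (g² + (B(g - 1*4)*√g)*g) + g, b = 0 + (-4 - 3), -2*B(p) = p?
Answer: -2366 + 4081*I*√7/2 ≈ -2366.0 + 5398.7*I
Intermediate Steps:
B(p) = -p/2
b = -7 (b = 0 - 7 = -7)
t(g) = g + g² + g^(3/2)*(2 - g/2) (t(g) = (g² + ((-(g - 1*4)/2)*√g)*g) + g = (g² + ((-(g - 4)/2)*√g)*g) + g = (g² + ((-(-4 + g)/2)*√g)*g) + g = (g² + ((2 - g/2)*√g)*g) + g = (g² + (√g*(2 - g/2))*g) + g = (g² + g^(3/2)*(2 - g/2)) + g = g + g² + g^(3/2)*(2 - g/2))
t(b)*(-53) - 140 = (-7 + (-7)² + (-7)^(3/2)*(4 - 1*(-7))/2)*(-53) - 140 = (-7 + 49 + (-7*I*√7)*(4 + 7)/2)*(-53) - 140 = (-7 + 49 + (½)*(-7*I*√7)*11)*(-53) - 140 = (-7 + 49 - 77*I*√7/2)*(-53) - 140 = (42 - 77*I*√7/2)*(-53) - 140 = (-2226 + 4081*I*√7/2) - 140 = -2366 + 4081*I*√7/2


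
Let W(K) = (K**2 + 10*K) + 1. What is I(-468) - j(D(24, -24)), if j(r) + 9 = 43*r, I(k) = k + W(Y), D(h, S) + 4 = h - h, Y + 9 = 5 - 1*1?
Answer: -311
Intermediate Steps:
Y = -5 (Y = -9 + (5 - 1*1) = -9 + (5 - 1) = -9 + 4 = -5)
D(h, S) = -4 (D(h, S) = -4 + (h - h) = -4 + 0 = -4)
W(K) = 1 + K**2 + 10*K
I(k) = -24 + k (I(k) = k + (1 + (-5)**2 + 10*(-5)) = k + (1 + 25 - 50) = k - 24 = -24 + k)
j(r) = -9 + 43*r
I(-468) - j(D(24, -24)) = (-24 - 468) - (-9 + 43*(-4)) = -492 - (-9 - 172) = -492 - 1*(-181) = -492 + 181 = -311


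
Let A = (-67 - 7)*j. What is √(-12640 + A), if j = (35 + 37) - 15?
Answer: I*√16858 ≈ 129.84*I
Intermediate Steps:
j = 57 (j = 72 - 15 = 57)
A = -4218 (A = (-67 - 7)*57 = -74*57 = -4218)
√(-12640 + A) = √(-12640 - 4218) = √(-16858) = I*√16858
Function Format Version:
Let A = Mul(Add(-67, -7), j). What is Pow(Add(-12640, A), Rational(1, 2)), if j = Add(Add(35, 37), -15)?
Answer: Mul(I, Pow(16858, Rational(1, 2))) ≈ Mul(129.84, I)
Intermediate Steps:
j = 57 (j = Add(72, -15) = 57)
A = -4218 (A = Mul(Add(-67, -7), 57) = Mul(-74, 57) = -4218)
Pow(Add(-12640, A), Rational(1, 2)) = Pow(Add(-12640, -4218), Rational(1, 2)) = Pow(-16858, Rational(1, 2)) = Mul(I, Pow(16858, Rational(1, 2)))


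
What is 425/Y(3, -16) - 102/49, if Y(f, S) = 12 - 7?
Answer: 4063/49 ≈ 82.918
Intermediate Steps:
Y(f, S) = 5
425/Y(3, -16) - 102/49 = 425/5 - 102/49 = 425*(1/5) - 102*1/49 = 85 - 102/49 = 4063/49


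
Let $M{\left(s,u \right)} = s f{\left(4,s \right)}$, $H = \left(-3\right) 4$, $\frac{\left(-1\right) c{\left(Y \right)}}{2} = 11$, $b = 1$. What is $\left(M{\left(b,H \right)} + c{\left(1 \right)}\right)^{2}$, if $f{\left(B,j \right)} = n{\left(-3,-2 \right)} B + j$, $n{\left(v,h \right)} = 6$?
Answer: $9$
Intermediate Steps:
$c{\left(Y \right)} = -22$ ($c{\left(Y \right)} = \left(-2\right) 11 = -22$)
$H = -12$
$f{\left(B,j \right)} = j + 6 B$ ($f{\left(B,j \right)} = 6 B + j = j + 6 B$)
$M{\left(s,u \right)} = s \left(24 + s\right)$ ($M{\left(s,u \right)} = s \left(s + 6 \cdot 4\right) = s \left(s + 24\right) = s \left(24 + s\right)$)
$\left(M{\left(b,H \right)} + c{\left(1 \right)}\right)^{2} = \left(1 \left(24 + 1\right) - 22\right)^{2} = \left(1 \cdot 25 - 22\right)^{2} = \left(25 - 22\right)^{2} = 3^{2} = 9$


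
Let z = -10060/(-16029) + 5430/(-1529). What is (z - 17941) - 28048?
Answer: -1127185749979/24508341 ≈ -45992.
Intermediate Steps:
z = -71655730/24508341 (z = -10060*(-1/16029) + 5430*(-1/1529) = 10060/16029 - 5430/1529 = -71655730/24508341 ≈ -2.9237)
(z - 17941) - 28048 = (-71655730/24508341 - 17941) - 28048 = -439775801611/24508341 - 28048 = -1127185749979/24508341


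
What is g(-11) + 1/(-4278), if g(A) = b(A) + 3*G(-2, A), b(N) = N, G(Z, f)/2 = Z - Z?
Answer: -47059/4278 ≈ -11.000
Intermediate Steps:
G(Z, f) = 0 (G(Z, f) = 2*(Z - Z) = 2*0 = 0)
g(A) = A (g(A) = A + 3*0 = A + 0 = A)
g(-11) + 1/(-4278) = -11 + 1/(-4278) = -11 - 1/4278 = -47059/4278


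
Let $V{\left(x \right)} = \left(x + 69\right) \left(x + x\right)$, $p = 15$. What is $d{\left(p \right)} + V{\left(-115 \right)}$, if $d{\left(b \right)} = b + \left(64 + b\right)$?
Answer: $10674$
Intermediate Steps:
$V{\left(x \right)} = 2 x \left(69 + x\right)$ ($V{\left(x \right)} = \left(69 + x\right) 2 x = 2 x \left(69 + x\right)$)
$d{\left(b \right)} = 64 + 2 b$
$d{\left(p \right)} + V{\left(-115 \right)} = \left(64 + 2 \cdot 15\right) + 2 \left(-115\right) \left(69 - 115\right) = \left(64 + 30\right) + 2 \left(-115\right) \left(-46\right) = 94 + 10580 = 10674$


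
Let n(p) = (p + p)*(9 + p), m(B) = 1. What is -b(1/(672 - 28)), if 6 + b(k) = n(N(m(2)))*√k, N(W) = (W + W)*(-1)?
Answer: 6 + 2*√161/23 ≈ 7.1034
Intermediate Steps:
N(W) = -2*W (N(W) = (2*W)*(-1) = -2*W)
n(p) = 2*p*(9 + p) (n(p) = (2*p)*(9 + p) = 2*p*(9 + p))
b(k) = -6 - 28*√k (b(k) = -6 + (2*(-2*1)*(9 - 2*1))*√k = -6 + (2*(-2)*(9 - 2))*√k = -6 + (2*(-2)*7)*√k = -6 - 28*√k)
-b(1/(672 - 28)) = -(-6 - 28/√(672 - 28)) = -(-6 - 28*√161/322) = -(-6 - 2*√161/23) = 6 + 2*√161/23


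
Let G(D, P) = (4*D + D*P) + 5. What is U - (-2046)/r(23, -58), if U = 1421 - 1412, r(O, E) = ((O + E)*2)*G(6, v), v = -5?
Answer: 1338/35 ≈ 38.229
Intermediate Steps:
G(D, P) = 5 + 4*D + D*P
r(O, E) = -2*E - 2*O (r(O, E) = ((O + E)*2)*(5 + 4*6 + 6*(-5)) = ((E + O)*2)*(5 + 24 - 30) = (2*E + 2*O)*(-1) = -2*E - 2*O)
U = 9
U - (-2046)/r(23, -58) = 9 - (-2046)/(-2*(-58) - 2*23) = 9 - (-2046)/(116 - 46) = 9 - (-2046)/70 = 9 - 1*(-1023/35) = 9 + 1023/35 = 1338/35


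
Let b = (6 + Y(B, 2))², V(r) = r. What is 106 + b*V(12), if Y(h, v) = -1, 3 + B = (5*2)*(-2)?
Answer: 406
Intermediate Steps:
B = -23 (B = -3 + (5*2)*(-2) = -3 + 10*(-2) = -3 - 20 = -23)
b = 25 (b = (6 - 1)² = 5² = 25)
106 + b*V(12) = 106 + 25*12 = 106 + 300 = 406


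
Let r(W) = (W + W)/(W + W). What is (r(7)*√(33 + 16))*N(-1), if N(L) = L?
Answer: -7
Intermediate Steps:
r(W) = 1 (r(W) = (2*W)/((2*W)) = (2*W)*(1/(2*W)) = 1)
(r(7)*√(33 + 16))*N(-1) = (1*√(33 + 16))*(-1) = (1*√49)*(-1) = (1*7)*(-1) = 7*(-1) = -7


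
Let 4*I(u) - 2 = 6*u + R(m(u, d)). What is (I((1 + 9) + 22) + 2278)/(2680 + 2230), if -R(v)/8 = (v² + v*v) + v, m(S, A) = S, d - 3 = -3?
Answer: -3667/9820 ≈ -0.37342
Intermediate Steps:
d = 0 (d = 3 - 3 = 0)
R(v) = -16*v² - 8*v (R(v) = -8*((v² + v*v) + v) = -8*((v² + v²) + v) = -8*(2*v² + v) = -8*(v + 2*v²) = -16*v² - 8*v)
I(u) = ½ + 3*u/2 - 2*u*(1 + 2*u) (I(u) = ½ + (6*u - 8*u*(1 + 2*u))/4 = ½ + (3*u/2 - 2*u*(1 + 2*u)) = ½ + 3*u/2 - 2*u*(1 + 2*u))
(I((1 + 9) + 22) + 2278)/(2680 + 2230) = ((½ - 4*((1 + 9) + 22)² - ((1 + 9) + 22)/2) + 2278)/(2680 + 2230) = ((½ - 4*(10 + 22)² - (10 + 22)/2) + 2278)/4910 = ((½ - 4*32² - ½*32) + 2278)*(1/4910) = ((½ - 4*1024 - 16) + 2278)*(1/4910) = ((½ - 4096 - 16) + 2278)*(1/4910) = (-8223/2 + 2278)*(1/4910) = -3667/2*1/4910 = -3667/9820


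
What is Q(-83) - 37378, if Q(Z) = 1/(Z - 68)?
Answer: -5644079/151 ≈ -37378.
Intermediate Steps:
Q(Z) = 1/(-68 + Z)
Q(-83) - 37378 = 1/(-68 - 83) - 37378 = 1/(-151) - 37378 = -1/151 - 37378 = -5644079/151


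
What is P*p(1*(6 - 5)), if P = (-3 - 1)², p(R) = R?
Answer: 16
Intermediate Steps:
P = 16 (P = (-4)² = 16)
P*p(1*(6 - 5)) = 16*(1*(6 - 5)) = 16*(1*1) = 16*1 = 16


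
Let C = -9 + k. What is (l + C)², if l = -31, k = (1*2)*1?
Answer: 1444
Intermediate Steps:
k = 2 (k = 2*1 = 2)
C = -7 (C = -9 + 2 = -7)
(l + C)² = (-31 - 7)² = (-38)² = 1444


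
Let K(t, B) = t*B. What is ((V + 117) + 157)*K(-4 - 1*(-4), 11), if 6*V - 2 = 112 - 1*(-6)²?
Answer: 0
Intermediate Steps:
V = 13 (V = ⅓ + (112 - 1*(-6)²)/6 = ⅓ + (112 - 1*36)/6 = ⅓ + (112 - 36)/6 = ⅓ + (⅙)*76 = ⅓ + 38/3 = 13)
K(t, B) = B*t
((V + 117) + 157)*K(-4 - 1*(-4), 11) = ((13 + 117) + 157)*(11*(-4 - 1*(-4))) = (130 + 157)*(11*(-4 + 4)) = 287*(11*0) = 287*0 = 0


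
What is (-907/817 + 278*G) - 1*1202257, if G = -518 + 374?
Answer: -1014951020/817 ≈ -1.2423e+6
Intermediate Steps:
G = -144
(-907/817 + 278*G) - 1*1202257 = (-907/817 + 278*(-144)) - 1*1202257 = (-907*1/817 - 40032) - 1202257 = (-907/817 - 40032) - 1202257 = -32707051/817 - 1202257 = -1014951020/817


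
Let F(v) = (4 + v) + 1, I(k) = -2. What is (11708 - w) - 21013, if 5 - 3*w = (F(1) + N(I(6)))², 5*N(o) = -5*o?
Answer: -27856/3 ≈ -9285.3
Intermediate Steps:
N(o) = -o (N(o) = (-5*o)/5 = -o)
F(v) = 5 + v
w = -59/3 (w = 5/3 - ((5 + 1) - 1*(-2))²/3 = 5/3 - (6 + 2)²/3 = 5/3 - ⅓*8² = 5/3 - ⅓*64 = 5/3 - 64/3 = -59/3 ≈ -19.667)
(11708 - w) - 21013 = (11708 - 1*(-59/3)) - 21013 = (11708 + 59/3) - 21013 = 35183/3 - 21013 = -27856/3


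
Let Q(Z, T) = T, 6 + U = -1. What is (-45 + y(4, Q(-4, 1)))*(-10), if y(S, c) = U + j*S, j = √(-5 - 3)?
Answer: 520 - 80*I*√2 ≈ 520.0 - 113.14*I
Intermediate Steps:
U = -7 (U = -6 - 1 = -7)
j = 2*I*√2 (j = √(-8) = 2*I*√2 ≈ 2.8284*I)
y(S, c) = -7 + 2*I*S*√2 (y(S, c) = -7 + (2*I*√2)*S = -7 + 2*I*S*√2)
(-45 + y(4, Q(-4, 1)))*(-10) = (-45 + (-7 + 2*I*4*√2))*(-10) = (-45 + (-7 + 8*I*√2))*(-10) = (-52 + 8*I*√2)*(-10) = 520 - 80*I*√2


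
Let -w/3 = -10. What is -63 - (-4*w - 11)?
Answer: 68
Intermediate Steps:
w = 30 (w = -3*(-10) = 30)
-63 - (-4*w - 11) = -63 - (-4*30 - 11) = -63 - (-120 - 11) = -63 - 1*(-131) = -63 + 131 = 68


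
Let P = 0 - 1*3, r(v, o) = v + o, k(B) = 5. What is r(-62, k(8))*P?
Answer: 171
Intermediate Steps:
r(v, o) = o + v
P = -3 (P = 0 - 3 = -3)
r(-62, k(8))*P = (5 - 62)*(-3) = -57*(-3) = 171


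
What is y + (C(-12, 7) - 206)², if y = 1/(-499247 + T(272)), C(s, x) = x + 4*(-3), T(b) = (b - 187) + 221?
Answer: 22213352260/498941 ≈ 44521.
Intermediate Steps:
T(b) = 34 + b (T(b) = (-187 + b) + 221 = 34 + b)
C(s, x) = -12 + x (C(s, x) = x - 12 = -12 + x)
y = -1/498941 (y = 1/(-499247 + (34 + 272)) = 1/(-499247 + 306) = 1/(-498941) = -1/498941 ≈ -2.0042e-6)
y + (C(-12, 7) - 206)² = -1/498941 + ((-12 + 7) - 206)² = -1/498941 + (-5 - 206)² = -1/498941 + (-211)² = -1/498941 + 44521 = 22213352260/498941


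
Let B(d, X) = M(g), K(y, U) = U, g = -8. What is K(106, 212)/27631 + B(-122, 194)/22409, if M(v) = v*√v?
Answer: 212/27631 - 16*I*√2/22409 ≈ 0.0076725 - 0.0010097*I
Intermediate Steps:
M(v) = v^(3/2)
B(d, X) = -16*I*√2 (B(d, X) = (-8)^(3/2) = -16*I*√2)
K(106, 212)/27631 + B(-122, 194)/22409 = 212/27631 - 16*I*√2/22409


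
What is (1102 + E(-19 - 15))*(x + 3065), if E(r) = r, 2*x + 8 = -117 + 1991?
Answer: 4269864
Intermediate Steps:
x = 933 (x = -4 + (-117 + 1991)/2 = -4 + (1/2)*1874 = -4 + 937 = 933)
(1102 + E(-19 - 15))*(x + 3065) = (1102 + (-19 - 15))*(933 + 3065) = (1102 - 34)*3998 = 1068*3998 = 4269864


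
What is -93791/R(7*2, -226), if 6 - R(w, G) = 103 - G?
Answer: 93791/323 ≈ 290.37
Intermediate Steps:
R(w, G) = -97 + G (R(w, G) = 6 - (103 - G) = 6 + (-103 + G) = -97 + G)
-93791/R(7*2, -226) = -93791/(-97 - 226) = -93791/(-323) = -93791*(-1/323) = 93791/323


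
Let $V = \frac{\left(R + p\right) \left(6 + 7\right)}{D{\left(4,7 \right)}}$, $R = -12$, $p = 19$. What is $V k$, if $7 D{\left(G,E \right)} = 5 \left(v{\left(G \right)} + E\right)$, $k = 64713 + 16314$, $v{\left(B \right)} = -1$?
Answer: $\frac{17204733}{10} \approx 1.7205 \cdot 10^{6}$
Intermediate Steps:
$k = 81027$
$D{\left(G,E \right)} = - \frac{5}{7} + \frac{5 E}{7}$ ($D{\left(G,E \right)} = \frac{5 \left(-1 + E\right)}{7} = \frac{-5 + 5 E}{7} = - \frac{5}{7} + \frac{5 E}{7}$)
$V = \frac{637}{30}$ ($V = \frac{\left(-12 + 19\right) \left(6 + 7\right)}{- \frac{5}{7} + \frac{5}{7} \cdot 7} = \frac{7 \cdot 13}{- \frac{5}{7} + 5} = \frac{91}{\frac{30}{7}} = 91 \cdot \frac{7}{30} = \frac{637}{30} \approx 21.233$)
$V k = \frac{637}{30} \cdot 81027 = \frac{17204733}{10}$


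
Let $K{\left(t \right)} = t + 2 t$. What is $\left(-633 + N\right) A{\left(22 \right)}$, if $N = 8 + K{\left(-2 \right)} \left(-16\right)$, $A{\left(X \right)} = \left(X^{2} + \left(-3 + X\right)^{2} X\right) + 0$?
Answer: $-4457354$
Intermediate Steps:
$A{\left(X \right)} = X^{2} + X \left(-3 + X\right)^{2}$ ($A{\left(X \right)} = \left(X^{2} + X \left(-3 + X\right)^{2}\right) + 0 = X^{2} + X \left(-3 + X\right)^{2}$)
$K{\left(t \right)} = 3 t$
$N = 104$ ($N = 8 + 3 \left(-2\right) \left(-16\right) = 8 - -96 = 8 + 96 = 104$)
$\left(-633 + N\right) A{\left(22 \right)} = \left(-633 + 104\right) 22 \left(22 + \left(-3 + 22\right)^{2}\right) = - 529 \cdot 22 \left(22 + 19^{2}\right) = - 529 \cdot 22 \left(22 + 361\right) = - 529 \cdot 22 \cdot 383 = \left(-529\right) 8426 = -4457354$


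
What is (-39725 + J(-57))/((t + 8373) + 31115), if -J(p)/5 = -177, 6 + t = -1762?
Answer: -971/943 ≈ -1.0297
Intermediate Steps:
t = -1768 (t = -6 - 1762 = -1768)
J(p) = 885 (J(p) = -5*(-177) = 885)
(-39725 + J(-57))/((t + 8373) + 31115) = (-39725 + 885)/((-1768 + 8373) + 31115) = -38840/(6605 + 31115) = -38840/37720 = -38840*1/37720 = -971/943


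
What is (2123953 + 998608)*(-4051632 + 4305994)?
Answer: 794260861082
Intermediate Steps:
(2123953 + 998608)*(-4051632 + 4305994) = 3122561*254362 = 794260861082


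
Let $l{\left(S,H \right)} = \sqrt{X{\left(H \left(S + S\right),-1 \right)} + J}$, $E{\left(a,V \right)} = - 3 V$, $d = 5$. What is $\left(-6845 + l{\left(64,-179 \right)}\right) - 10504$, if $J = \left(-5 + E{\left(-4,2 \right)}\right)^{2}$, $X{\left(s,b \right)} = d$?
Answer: $-17349 + 3 \sqrt{14} \approx -17338.0$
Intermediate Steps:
$X{\left(s,b \right)} = 5$
$J = 121$ ($J = \left(-5 - 6\right)^{2} = \left(-11\right)^{2} = 121$)
$l{\left(S,H \right)} = 3 \sqrt{14}$ ($l{\left(S,H \right)} = \sqrt{5 + 121} = \sqrt{126} = 3 \sqrt{14}$)
$\left(-6845 + l{\left(64,-179 \right)}\right) - 10504 = \left(-6845 + 3 \sqrt{14}\right) - 10504 = -17349 + 3 \sqrt{14}$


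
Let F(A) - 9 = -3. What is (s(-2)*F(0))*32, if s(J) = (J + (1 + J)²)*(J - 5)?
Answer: 1344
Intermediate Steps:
F(A) = 6 (F(A) = 9 - 3 = 6)
s(J) = (-5 + J)*(J + (1 + J)²) (s(J) = (J + (1 + J)²)*(-5 + J) = (-5 + J)*(J + (1 + J)²))
(s(-2)*F(0))*32 = ((-5 + (-2)³ - 14*(-2) - 2*(-2)²)*6)*32 = ((-5 - 8 + 28 - 2*4)*6)*32 = ((-5 - 8 + 28 - 8)*6)*32 = (7*6)*32 = 42*32 = 1344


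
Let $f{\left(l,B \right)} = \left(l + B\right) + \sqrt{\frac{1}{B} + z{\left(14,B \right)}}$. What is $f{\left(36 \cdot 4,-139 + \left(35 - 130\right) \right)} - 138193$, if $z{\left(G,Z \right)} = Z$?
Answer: $-138283 + \frac{i \sqrt{1423682}}{78} \approx -1.3828 \cdot 10^{5} + 15.297 i$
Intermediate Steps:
$f{\left(l,B \right)} = B + l + \sqrt{B + \frac{1}{B}}$ ($f{\left(l,B \right)} = \left(l + B\right) + \sqrt{\frac{1}{B} + B} = \left(B + l\right) + \sqrt{B + \frac{1}{B}} = B + l + \sqrt{B + \frac{1}{B}}$)
$f{\left(36 \cdot 4,-139 + \left(35 - 130\right) \right)} - 138193 = \left(\left(-139 + \left(35 - 130\right)\right) + 36 \cdot 4 + \sqrt{\left(-139 + \left(35 - 130\right)\right) + \frac{1}{-139 + \left(35 - 130\right)}}\right) - 138193 = \left(\left(-139 + \left(35 - 130\right)\right) + 144 + \sqrt{\left(-139 + \left(35 - 130\right)\right) + \frac{1}{-139 + \left(35 - 130\right)}}\right) - 138193 = \left(\left(-139 - 95\right) + 144 + \sqrt{\left(-139 - 95\right) + \frac{1}{-139 - 95}}\right) - 138193 = \left(-234 + 144 + \sqrt{-234 + \frac{1}{-234}}\right) - 138193 = \left(-234 + 144 + \sqrt{-234 - \frac{1}{234}}\right) - 138193 = \left(-234 + 144 + \sqrt{- \frac{54757}{234}}\right) - 138193 = \left(-234 + 144 + \frac{i \sqrt{1423682}}{78}\right) - 138193 = \left(-90 + \frac{i \sqrt{1423682}}{78}\right) - 138193 = -138283 + \frac{i \sqrt{1423682}}{78}$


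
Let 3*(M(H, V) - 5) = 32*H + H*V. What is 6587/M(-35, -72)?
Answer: 19761/1415 ≈ 13.965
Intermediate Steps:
M(H, V) = 5 + 32*H/3 + H*V/3 (M(H, V) = 5 + (32*H + H*V)/3 = 5 + (32*H/3 + H*V/3) = 5 + 32*H/3 + H*V/3)
6587/M(-35, -72) = 6587/(5 + (32/3)*(-35) + (1/3)*(-35)*(-72)) = 6587/(5 - 1120/3 + 840) = 6587/(1415/3) = 6587*(3/1415) = 19761/1415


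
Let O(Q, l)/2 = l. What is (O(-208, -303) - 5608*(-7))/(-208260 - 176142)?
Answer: -19325/192201 ≈ -0.10055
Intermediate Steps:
O(Q, l) = 2*l
(O(-208, -303) - 5608*(-7))/(-208260 - 176142) = (2*(-303) - 5608*(-7))/(-208260 - 176142) = (-606 + 39256)/(-384402) = 38650*(-1/384402) = -19325/192201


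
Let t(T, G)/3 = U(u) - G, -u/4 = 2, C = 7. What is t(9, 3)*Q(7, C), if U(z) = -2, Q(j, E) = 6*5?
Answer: -450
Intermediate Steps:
u = -8 (u = -4*2 = -8)
Q(j, E) = 30
t(T, G) = -6 - 3*G (t(T, G) = 3*(-2 - G) = -6 - 3*G)
t(9, 3)*Q(7, C) = (-6 - 3*3)*30 = (-6 - 9)*30 = -15*30 = -450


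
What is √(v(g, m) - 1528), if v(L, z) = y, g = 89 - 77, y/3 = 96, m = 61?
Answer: 2*I*√310 ≈ 35.214*I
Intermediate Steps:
y = 288 (y = 3*96 = 288)
g = 12
v(L, z) = 288
√(v(g, m) - 1528) = √(288 - 1528) = √(-1240) = 2*I*√310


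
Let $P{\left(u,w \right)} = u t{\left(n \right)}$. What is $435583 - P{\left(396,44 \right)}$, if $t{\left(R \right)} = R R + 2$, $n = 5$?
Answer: $424891$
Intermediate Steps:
$t{\left(R \right)} = 2 + R^{2}$ ($t{\left(R \right)} = R^{2} + 2 = 2 + R^{2}$)
$P{\left(u,w \right)} = 27 u$ ($P{\left(u,w \right)} = u \left(2 + 5^{2}\right) = u \left(2 + 25\right) = u 27 = 27 u$)
$435583 - P{\left(396,44 \right)} = 435583 - 27 \cdot 396 = 435583 - 10692 = 424891$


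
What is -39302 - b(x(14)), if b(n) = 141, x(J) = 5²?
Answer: -39443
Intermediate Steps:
x(J) = 25
-39302 - b(x(14)) = -39302 - 1*141 = -39302 - 141 = -39443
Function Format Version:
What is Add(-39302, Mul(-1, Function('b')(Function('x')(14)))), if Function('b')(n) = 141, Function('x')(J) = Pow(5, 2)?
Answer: -39443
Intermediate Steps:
Function('x')(J) = 25
Add(-39302, Mul(-1, Function('b')(Function('x')(14)))) = Add(-39302, Mul(-1, 141)) = Add(-39302, -141) = -39443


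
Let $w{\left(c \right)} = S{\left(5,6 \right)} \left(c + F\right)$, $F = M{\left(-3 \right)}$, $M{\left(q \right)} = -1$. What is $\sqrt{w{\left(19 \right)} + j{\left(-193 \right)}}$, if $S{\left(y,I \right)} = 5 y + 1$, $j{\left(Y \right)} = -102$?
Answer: $\sqrt{366} \approx 19.131$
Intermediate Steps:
$F = -1$
$S{\left(y,I \right)} = 1 + 5 y$
$w{\left(c \right)} = -26 + 26 c$ ($w{\left(c \right)} = \left(1 + 5 \cdot 5\right) \left(c - 1\right) = \left(1 + 25\right) \left(-1 + c\right) = 26 \left(-1 + c\right) = -26 + 26 c$)
$\sqrt{w{\left(19 \right)} + j{\left(-193 \right)}} = \sqrt{\left(-26 + 26 \cdot 19\right) - 102} = \sqrt{\left(-26 + 494\right) - 102} = \sqrt{468 - 102} = \sqrt{366}$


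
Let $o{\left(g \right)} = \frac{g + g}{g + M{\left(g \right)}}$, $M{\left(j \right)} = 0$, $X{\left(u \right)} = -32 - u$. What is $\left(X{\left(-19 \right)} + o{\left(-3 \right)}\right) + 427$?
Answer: $416$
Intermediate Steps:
$o{\left(g \right)} = 2$ ($o{\left(g \right)} = \frac{g + g}{g + 0} = \frac{2 g}{g} = 2$)
$\left(X{\left(-19 \right)} + o{\left(-3 \right)}\right) + 427 = \left(\left(-32 - -19\right) + 2\right) + 427 = \left(\left(-32 + 19\right) + 2\right) + 427 = \left(-13 + 2\right) + 427 = -11 + 427 = 416$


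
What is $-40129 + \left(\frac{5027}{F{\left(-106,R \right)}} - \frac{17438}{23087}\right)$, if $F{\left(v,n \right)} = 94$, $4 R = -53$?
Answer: $- \frac{86972653785}{2170178} \approx -40076.0$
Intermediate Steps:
$R = - \frac{53}{4}$ ($R = \frac{1}{4} \left(-53\right) = - \frac{53}{4} \approx -13.25$)
$-40129 + \left(\frac{5027}{F{\left(-106,R \right)}} - \frac{17438}{23087}\right) = -40129 + \left(\frac{5027}{94} - \frac{17438}{23087}\right) = -40129 + \frac{114419177}{2170178} = - \frac{86972653785}{2170178}$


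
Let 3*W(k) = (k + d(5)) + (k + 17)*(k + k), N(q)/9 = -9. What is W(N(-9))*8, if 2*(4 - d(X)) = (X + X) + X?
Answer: 82268/3 ≈ 27423.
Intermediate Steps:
d(X) = 4 - 3*X/2 (d(X) = 4 - ((X + X) + X)/2 = 4 - (2*X + X)/2 = 4 - 3*X/2)
N(q) = -81 (N(q) = 9*(-9) = -81)
W(k) = -7/6 + k/3 + 2*k*(17 + k)/3 (W(k) = ((k + (4 - 3/2*5)) + (k + 17)*(k + k))/3 = ((k + (4 - 15/2)) + (17 + k)*(2*k))/3 = ((k - 7/2) + 2*k*(17 + k))/3 = ((-7/2 + k) + 2*k*(17 + k))/3 = (-7/2 + k + 2*k*(17 + k))/3 = -7/6 + k/3 + 2*k*(17 + k)/3)
W(N(-9))*8 = (-7/6 + (⅔)*(-81)² + (35/3)*(-81))*8 = (-7/6 + (⅔)*6561 - 945)*8 = (-7/6 + 4374 - 945)*8 = (20567/6)*8 = 82268/3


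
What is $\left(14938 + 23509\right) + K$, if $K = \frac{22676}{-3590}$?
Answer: $\frac{69001027}{1795} \approx 38441.0$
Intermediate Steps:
$K = - \frac{11338}{1795}$ ($K = 22676 \left(- \frac{1}{3590}\right) = - \frac{11338}{1795} \approx -6.3164$)
$\left(14938 + 23509\right) + K = \left(14938 + 23509\right) - \frac{11338}{1795} = 38447 - \frac{11338}{1795} = \frac{69001027}{1795}$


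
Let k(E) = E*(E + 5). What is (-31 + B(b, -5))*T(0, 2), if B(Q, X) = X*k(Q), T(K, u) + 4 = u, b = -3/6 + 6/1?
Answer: 1279/2 ≈ 639.50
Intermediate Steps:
k(E) = E*(5 + E)
b = 11/2 (b = -3*⅙ + 6*1 = -½ + 6 = 11/2 ≈ 5.5000)
T(K, u) = -4 + u
B(Q, X) = Q*X*(5 + Q) (B(Q, X) = X*(Q*(5 + Q)) = Q*X*(5 + Q))
(-31 + B(b, -5))*T(0, 2) = (-31 + (11/2)*(-5)*(5 + 11/2))*(-4 + 2) = (-31 + (11/2)*(-5)*(21/2))*(-2) = (-31 - 1155/4)*(-2) = -1279/4*(-2) = 1279/2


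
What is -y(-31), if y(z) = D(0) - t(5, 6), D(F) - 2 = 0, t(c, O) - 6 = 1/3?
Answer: 13/3 ≈ 4.3333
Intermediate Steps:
t(c, O) = 19/3 (t(c, O) = 6 + 1/3 = 19/3)
D(F) = 2 (D(F) = 2 + 0 = 2)
y(z) = -13/3 (y(z) = 2 - 1*19/3 = 2 - 19/3 = -13/3)
-y(-31) = -1*(-13/3) = 13/3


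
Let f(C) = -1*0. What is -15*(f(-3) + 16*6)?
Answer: -1440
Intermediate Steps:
f(C) = 0
-15*(f(-3) + 16*6) = -15*(0 + 16*6) = -15*(0 + 96) = -15*96 = -1440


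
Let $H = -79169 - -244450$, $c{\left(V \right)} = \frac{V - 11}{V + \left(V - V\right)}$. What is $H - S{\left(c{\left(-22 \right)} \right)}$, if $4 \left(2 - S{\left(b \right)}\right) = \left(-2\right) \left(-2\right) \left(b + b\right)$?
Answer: $165282$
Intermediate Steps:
$c{\left(V \right)} = \frac{-11 + V}{V}$ ($c{\left(V \right)} = \frac{-11 + V}{V + 0} = \frac{-11 + V}{V}$)
$S{\left(b \right)} = 2 - 2 b$ ($S{\left(b \right)} = 2 - \frac{\left(-2\right) \left(-2\right) \left(b + b\right)}{4} = 2 - \frac{4 \cdot 2 b}{4} = 2 - \frac{8 b}{4} = 2 - 2 b$)
$H = 165281$ ($H = -79169 + 244450 = 165281$)
$H - S{\left(c{\left(-22 \right)} \right)} = 165281 - \left(2 - 2 \frac{-11 - 22}{-22}\right) = 165281 - \left(2 - 2 \left(\left(- \frac{1}{22}\right) \left(-33\right)\right)\right) = 165281 - \left(2 - 3\right) = 165281 - -1 = 165281 + 1 = 165282$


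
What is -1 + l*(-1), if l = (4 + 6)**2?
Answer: -101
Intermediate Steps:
l = 100 (l = 10**2 = 100)
-1 + l*(-1) = -1 + 100*(-1) = -1 - 100 = -101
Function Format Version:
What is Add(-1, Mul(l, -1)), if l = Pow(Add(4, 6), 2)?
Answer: -101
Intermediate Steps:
l = 100 (l = Pow(10, 2) = 100)
Add(-1, Mul(l, -1)) = Add(-1, Mul(100, -1)) = Add(-1, -100) = -101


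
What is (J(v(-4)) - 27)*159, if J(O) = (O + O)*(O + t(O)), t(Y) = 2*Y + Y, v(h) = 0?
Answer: -4293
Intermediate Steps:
t(Y) = 3*Y
J(O) = 8*O**2 (J(O) = (O + O)*(O + 3*O) = (2*O)*(4*O) = 8*O**2)
(J(v(-4)) - 27)*159 = (8*0**2 - 27)*159 = (8*0 - 27)*159 = (0 - 27)*159 = -27*159 = -4293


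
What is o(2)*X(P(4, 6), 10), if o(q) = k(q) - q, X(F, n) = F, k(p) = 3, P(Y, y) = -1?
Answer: -1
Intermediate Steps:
o(q) = 3 - q
o(2)*X(P(4, 6), 10) = (3 - 1*2)*(-1) = (3 - 2)*(-1) = 1*(-1) = -1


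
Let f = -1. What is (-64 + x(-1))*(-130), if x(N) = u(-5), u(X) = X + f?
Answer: 9100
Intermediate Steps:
u(X) = -1 + X (u(X) = X - 1 = -1 + X)
x(N) = -6 (x(N) = -1 - 5 = -6)
(-64 + x(-1))*(-130) = (-64 - 6)*(-130) = -70*(-130) = 9100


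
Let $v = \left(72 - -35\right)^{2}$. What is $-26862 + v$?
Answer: $-15413$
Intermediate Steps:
$v = 11449$ ($v = \left(72 + 35\right)^{2} = 107^{2} = 11449$)
$-26862 + v = -26862 + 11449 = -15413$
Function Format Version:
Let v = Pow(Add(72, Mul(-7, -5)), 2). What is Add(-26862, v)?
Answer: -15413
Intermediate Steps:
v = 11449 (v = Pow(Add(72, 35), 2) = Pow(107, 2) = 11449)
Add(-26862, v) = Add(-26862, 11449) = -15413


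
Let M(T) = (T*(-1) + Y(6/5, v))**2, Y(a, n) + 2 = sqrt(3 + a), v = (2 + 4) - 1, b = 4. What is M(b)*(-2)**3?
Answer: -1608/5 + 96*sqrt(105)/5 ≈ -124.86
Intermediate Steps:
v = 5 (v = 6 - 1 = 5)
Y(a, n) = -2 + sqrt(3 + a)
M(T) = (-2 - T + sqrt(105)/5)**2 (M(T) = (T*(-1) + (-2 + sqrt(3 + 6/5)))**2 = (-T + (-2 + sqrt(3 + 6*(1/5))))**2 = (-T + (-2 + sqrt(3 + 6/5)))**2 = (-T + (-2 + sqrt(21/5)))**2 = (-T + (-2 + sqrt(105)/5))**2 = (-2 - T + sqrt(105)/5)**2)
M(b)*(-2)**3 = ((10 - sqrt(105) + 5*4)**2/25)*(-2)**3 = ((10 - sqrt(105) + 20)**2/25)*(-8) = ((30 - sqrt(105))**2/25)*(-8) = -8*(30 - sqrt(105))**2/25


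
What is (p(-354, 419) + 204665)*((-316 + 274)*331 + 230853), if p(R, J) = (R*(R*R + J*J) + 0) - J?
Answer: -23063238999612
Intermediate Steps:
p(R, J) = -J + R*(J**2 + R**2) (p(R, J) = (R*(R**2 + J**2) + 0) - J = (R*(J**2 + R**2) + 0) - J = R*(J**2 + R**2) - J = -J + R*(J**2 + R**2))
(p(-354, 419) + 204665)*((-316 + 274)*331 + 230853) = (((-354)**3 - 1*419 - 354*419**2) + 204665)*((-316 + 274)*331 + 230853) = ((-44361864 - 419 - 354*175561) + 204665)*(-42*331 + 230853) = ((-44361864 - 419 - 62148594) + 204665)*(-13902 + 230853) = (-106510877 + 204665)*216951 = -106306212*216951 = -23063238999612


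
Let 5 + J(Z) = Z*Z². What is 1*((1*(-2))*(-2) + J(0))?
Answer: -1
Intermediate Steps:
J(Z) = -5 + Z³ (J(Z) = -5 + Z*Z² = -5 + Z³)
1*((1*(-2))*(-2) + J(0)) = 1*((1*(-2))*(-2) + (-5 + 0³)) = 1*(-2*(-2) + (-5 + 0)) = 1*(4 - 5) = 1*(-1) = -1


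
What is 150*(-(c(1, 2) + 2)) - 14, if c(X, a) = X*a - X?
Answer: -464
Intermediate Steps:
c(X, a) = -X + X*a
150*(-(c(1, 2) + 2)) - 14 = 150*(-(1*(-1 + 2) + 2)) - 14 = 150*(-(1*1 + 2)) - 14 = 150*(-(1 + 2)) - 14 = 150*(-1*3) - 14 = 150*(-3) - 14 = -450 - 14 = -464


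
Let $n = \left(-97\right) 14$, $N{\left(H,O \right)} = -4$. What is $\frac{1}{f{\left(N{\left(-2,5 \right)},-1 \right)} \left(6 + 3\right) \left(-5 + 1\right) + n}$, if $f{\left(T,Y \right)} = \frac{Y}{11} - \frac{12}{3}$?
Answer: $- \frac{11}{13318} \approx -0.00082595$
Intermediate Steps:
$f{\left(T,Y \right)} = -4 + \frac{Y}{11}$ ($f{\left(T,Y \right)} = Y \frac{1}{11} - 4 = \frac{Y}{11} - 4 = -4 + \frac{Y}{11}$)
$n = -1358$
$\frac{1}{f{\left(N{\left(-2,5 \right)},-1 \right)} \left(6 + 3\right) \left(-5 + 1\right) + n} = \frac{1}{\left(-4 + \frac{1}{11} \left(-1\right)\right) \left(6 + 3\right) \left(-5 + 1\right) - 1358} = \frac{1}{\left(-4 - \frac{1}{11}\right) 9 \left(-4\right) - 1358} = \frac{1}{\left(- \frac{45}{11}\right) \left(-36\right) - 1358} = \frac{1}{\frac{1620}{11} - 1358} = \frac{1}{- \frac{13318}{11}} = - \frac{11}{13318}$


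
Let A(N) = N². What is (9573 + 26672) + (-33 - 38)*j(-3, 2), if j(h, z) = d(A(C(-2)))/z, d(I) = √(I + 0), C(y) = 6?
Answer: 36032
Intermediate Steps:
d(I) = √I
j(h, z) = 6/z (j(h, z) = √(6²)/z = √36/z = 6/z)
(9573 + 26672) + (-33 - 38)*j(-3, 2) = (9573 + 26672) + (-33 - 38)*(6/2) = 36245 - 426/2 = 36245 - 71*3 = 36245 - 213 = 36032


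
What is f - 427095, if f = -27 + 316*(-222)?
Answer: -497274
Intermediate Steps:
f = -70179 (f = -27 - 70152 = -70179)
f - 427095 = -70179 - 427095 = -497274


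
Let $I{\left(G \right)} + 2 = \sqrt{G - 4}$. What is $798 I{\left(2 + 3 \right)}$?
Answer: $-798$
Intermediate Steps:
$I{\left(G \right)} = -2 + \sqrt{-4 + G}$ ($I{\left(G \right)} = -2 + \sqrt{G - 4} = -2 + \sqrt{-4 + G}$)
$798 I{\left(2 + 3 \right)} = 798 \left(-2 + \sqrt{-4 + \left(2 + 3\right)}\right) = 798 \left(-2 + \sqrt{-4 + 5}\right) = 798 \left(-2 + \sqrt{1}\right) = 798 \left(-2 + 1\right) = 798 \left(-1\right) = -798$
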